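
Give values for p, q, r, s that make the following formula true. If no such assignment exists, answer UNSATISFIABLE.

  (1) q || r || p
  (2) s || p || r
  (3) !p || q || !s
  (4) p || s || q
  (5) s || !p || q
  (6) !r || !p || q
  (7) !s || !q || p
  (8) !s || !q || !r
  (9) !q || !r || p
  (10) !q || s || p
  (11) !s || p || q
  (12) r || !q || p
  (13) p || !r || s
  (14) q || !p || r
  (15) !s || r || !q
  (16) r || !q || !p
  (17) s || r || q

Try q = true.
Try s = false.
Unit clause (p) forces p = true.
Unit clause (r) forces r = true.
This assignment satisfies each clause.

p=true; q=true; r=true; s=false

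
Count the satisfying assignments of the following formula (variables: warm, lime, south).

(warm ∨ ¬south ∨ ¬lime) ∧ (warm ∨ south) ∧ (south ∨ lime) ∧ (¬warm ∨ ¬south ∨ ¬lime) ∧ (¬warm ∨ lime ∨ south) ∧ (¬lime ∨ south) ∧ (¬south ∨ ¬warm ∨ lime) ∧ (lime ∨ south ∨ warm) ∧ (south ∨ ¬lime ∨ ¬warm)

There are 2^3 = 8 truth assignments over (warm, lime, south).
Check each against the 9 clauses (columns in the order warm, lime, south):
  F F F  ✗ fails (warm ∨ south)
  F F T  ✓ satisfies all
  F T F  ✗ fails (warm ∨ south)
  F T T  ✗ fails (warm ∨ ¬south ∨ ¬lime)
  T F F  ✗ fails (south ∨ lime)
  T F T  ✗ fails (¬south ∨ ¬warm ∨ lime)
  T T F  ✗ fails (¬lime ∨ south)
  T T T  ✗ fails (¬warm ∨ ¬south ∨ ¬lime)
1 of the 8 rows is a model.

1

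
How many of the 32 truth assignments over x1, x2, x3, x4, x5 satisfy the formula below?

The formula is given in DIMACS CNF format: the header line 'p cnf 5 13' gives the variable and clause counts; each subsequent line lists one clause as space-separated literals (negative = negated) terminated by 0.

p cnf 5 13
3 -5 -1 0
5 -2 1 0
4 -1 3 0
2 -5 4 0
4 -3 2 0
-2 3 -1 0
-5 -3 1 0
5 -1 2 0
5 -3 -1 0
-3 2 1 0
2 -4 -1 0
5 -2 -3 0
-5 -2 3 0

5

There are 2^5 = 32 truth assignments over (x1, x2, x3, x4, x5).
Split on x1. With x1 = True, the clauses containing x1 are satisfied and ¬x1 drops from the rest; 2 of the 2^4 = 16 assignments to the other variables satisfy what remains.
With x1 = False, by the same count on the reduced clause set, 3 assignments work.
(One model: x1=F, x2=F, x3=F, x4=F, x5=F.)
Total: 2 + 3 = 5.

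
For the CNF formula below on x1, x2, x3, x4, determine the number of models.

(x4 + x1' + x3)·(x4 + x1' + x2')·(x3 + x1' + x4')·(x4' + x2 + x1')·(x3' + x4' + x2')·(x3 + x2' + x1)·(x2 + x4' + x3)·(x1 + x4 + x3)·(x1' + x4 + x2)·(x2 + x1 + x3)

3

There are 2^4 = 16 truth assignments over (x1, x2, x3, x4).
Split on x2. With x2 = 1, the clauses containing x2 are satisfied and x2' drops from the rest; 1 of the 2^3 = 8 assignments to the other variables satisfy what remains.
With x2 = 0, by the same count on the reduced clause set, 2 assignments work.
(One model: x1=F, x2=F, x3=T, x4=F.)
Total: 1 + 2 = 3.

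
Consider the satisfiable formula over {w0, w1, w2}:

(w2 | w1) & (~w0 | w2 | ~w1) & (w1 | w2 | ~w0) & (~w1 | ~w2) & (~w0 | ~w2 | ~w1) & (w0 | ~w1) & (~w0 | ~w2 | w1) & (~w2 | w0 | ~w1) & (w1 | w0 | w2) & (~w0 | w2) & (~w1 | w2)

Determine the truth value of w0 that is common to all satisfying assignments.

Suppose w0 = 1.
Unit clause (w2) forces w2 = 1.
Unit clause (~w1) forces w1 = 0.
Now (w1) is unsatisfied and unit — conflict.
So every satisfying assignment has w0 = False.

False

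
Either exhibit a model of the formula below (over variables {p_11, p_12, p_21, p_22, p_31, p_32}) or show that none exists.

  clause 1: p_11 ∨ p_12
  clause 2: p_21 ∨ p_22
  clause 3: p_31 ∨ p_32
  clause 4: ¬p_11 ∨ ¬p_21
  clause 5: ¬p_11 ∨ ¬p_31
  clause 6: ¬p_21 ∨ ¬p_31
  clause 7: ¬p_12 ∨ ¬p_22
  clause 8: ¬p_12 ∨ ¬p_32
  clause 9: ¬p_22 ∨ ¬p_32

Suppose p_11 = True.
The clause (¬p_21) is unit, so p_21 = False.
The clause (p_22) is unit, so p_22 = True.
The clause (¬p_31) is unit, so p_31 = False.
The clause (p_32) is unit, so p_32 = True.
But (¬p_32) is also a unit clause — contradiction.
Backtrack on p_11: now try p_11 = False.
The clause (p_12) is unit, so p_12 = True.
The clause (¬p_22) is unit, so p_22 = False.
The clause (p_21) is unit, so p_21 = True.
The clause (¬p_31) is unit, so p_31 = False.
The clause (p_32) is unit, so p_32 = True.
But (¬p_32) is also a unit clause — contradiction.
Both values of p_11 lead to a conflict.

UNSATISFIABLE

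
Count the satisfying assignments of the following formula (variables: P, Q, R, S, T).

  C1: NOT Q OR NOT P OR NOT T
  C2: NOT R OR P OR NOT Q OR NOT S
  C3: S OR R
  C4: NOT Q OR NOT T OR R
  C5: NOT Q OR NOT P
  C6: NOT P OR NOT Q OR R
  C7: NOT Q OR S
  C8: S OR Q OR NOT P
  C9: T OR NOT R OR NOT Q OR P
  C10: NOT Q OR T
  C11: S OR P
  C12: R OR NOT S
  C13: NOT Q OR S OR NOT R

There are 2^5 = 32 truth assignments over (P, Q, R, S, T).
Split on S. With S = true, the clauses containing S are satisfied and NOT S drops from the rest; 4 of the 2^4 = 16 assignments to the other variables satisfy what remains.
With S = false, by the same count on the reduced clause set, 0 assignments work.
(One model: P=F, Q=F, R=T, S=T, T=F.)
Total: 4 + 0 = 4.

4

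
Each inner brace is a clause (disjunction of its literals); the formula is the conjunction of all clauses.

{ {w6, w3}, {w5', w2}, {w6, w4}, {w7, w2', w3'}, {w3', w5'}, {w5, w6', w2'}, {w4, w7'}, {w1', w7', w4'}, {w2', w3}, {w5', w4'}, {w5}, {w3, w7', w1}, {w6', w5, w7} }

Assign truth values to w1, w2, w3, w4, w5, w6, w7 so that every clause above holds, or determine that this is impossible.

UNSATISFIABLE

(w5) alone gives w5 = 1.
(w2) alone gives w2 = 1.
(w3') alone gives w3 = 0.
Now (w3) is unsatisfied and unit — conflict.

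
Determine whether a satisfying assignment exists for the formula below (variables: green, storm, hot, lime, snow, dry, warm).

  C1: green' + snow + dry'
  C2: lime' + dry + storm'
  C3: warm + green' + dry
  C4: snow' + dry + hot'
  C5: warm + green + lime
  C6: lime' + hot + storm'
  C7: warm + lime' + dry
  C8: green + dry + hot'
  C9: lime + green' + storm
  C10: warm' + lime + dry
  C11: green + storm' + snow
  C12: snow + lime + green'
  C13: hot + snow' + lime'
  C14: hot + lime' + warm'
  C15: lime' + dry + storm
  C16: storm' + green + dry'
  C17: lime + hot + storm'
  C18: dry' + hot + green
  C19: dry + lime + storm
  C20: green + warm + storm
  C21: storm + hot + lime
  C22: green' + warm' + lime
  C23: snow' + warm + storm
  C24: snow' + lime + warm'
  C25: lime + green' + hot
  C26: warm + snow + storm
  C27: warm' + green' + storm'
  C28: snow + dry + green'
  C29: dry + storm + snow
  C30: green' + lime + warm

Case green = 1:
Case snow = 1:
Case warm = 0:
The clause (dry) is unit, so dry = 1.
The clause (storm) is unit, so storm = 1.
The clause (lime) is unit, so lime = 1.
The clause (hot) is unit, so hot = 1.
Every clause now holds.
A satisfying assignment: green ↦ 1; storm ↦ 1; hot ↦ 1; lime ↦ 1; snow ↦ 1; dry ↦ 1; warm ↦ 0.

Yes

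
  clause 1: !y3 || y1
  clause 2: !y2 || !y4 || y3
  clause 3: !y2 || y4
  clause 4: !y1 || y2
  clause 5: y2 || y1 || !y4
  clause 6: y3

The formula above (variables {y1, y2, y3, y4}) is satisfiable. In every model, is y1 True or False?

True

Suppose y1 = false.
The clause (!y3) is unit, so y3 = false.
But (y3) is also a unit clause — contradiction.
So every satisfying assignment has y1 = True.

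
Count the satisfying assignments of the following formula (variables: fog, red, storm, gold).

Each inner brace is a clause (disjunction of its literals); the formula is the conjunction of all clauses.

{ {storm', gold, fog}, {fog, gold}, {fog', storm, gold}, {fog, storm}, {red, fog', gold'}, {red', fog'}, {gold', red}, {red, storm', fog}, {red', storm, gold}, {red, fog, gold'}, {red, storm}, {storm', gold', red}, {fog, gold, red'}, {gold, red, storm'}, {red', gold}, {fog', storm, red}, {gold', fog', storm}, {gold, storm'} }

There are 2^4 = 16 truth assignments over (fog, red, storm, gold).
Check each against the 18 clauses (columns in the order fog, red, storm, gold):
  F F F F  ✗ fails (fog + gold)
  F F F T  ✗ fails (fog + storm)
  F F T F  ✗ fails (storm' + gold + fog)
  F F T T  ✗ fails (gold' + red)
  F T F F  ✗ fails (fog + gold)
  F T F T  ✗ fails (fog + storm)
  F T T F  ✗ fails (storm' + gold + fog)
  F T T T  ✓ satisfies all
  T F F F  ✗ fails (fog' + storm + gold)
  T F F T  ✗ fails (red + fog' + gold')
  T F T F  ✗ fails (gold + red + storm')
  T F T T  ✗ fails (red + fog' + gold')
  T T F F  ✗ fails (fog' + storm + gold)
  T T F T  ✗ fails (red' + fog')
  T T T F  ✗ fails (red' + fog')
  T T T T  ✗ fails (red' + fog')
1 of the 16 rows is a model.

1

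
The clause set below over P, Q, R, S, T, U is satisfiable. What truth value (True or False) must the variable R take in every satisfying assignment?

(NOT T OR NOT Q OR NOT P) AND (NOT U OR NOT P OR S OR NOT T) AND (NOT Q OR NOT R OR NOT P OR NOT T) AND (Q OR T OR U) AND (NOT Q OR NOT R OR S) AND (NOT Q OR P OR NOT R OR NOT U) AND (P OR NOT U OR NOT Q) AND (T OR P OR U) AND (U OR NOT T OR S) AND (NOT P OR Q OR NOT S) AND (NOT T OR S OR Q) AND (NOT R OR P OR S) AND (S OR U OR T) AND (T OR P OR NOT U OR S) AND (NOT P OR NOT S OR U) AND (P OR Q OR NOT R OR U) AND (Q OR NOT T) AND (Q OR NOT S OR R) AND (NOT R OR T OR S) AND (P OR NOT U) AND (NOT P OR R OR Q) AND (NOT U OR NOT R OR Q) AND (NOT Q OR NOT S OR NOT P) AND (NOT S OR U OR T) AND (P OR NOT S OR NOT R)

Suppose R = true.
Suppose Q = false.
The clause (NOT T) is unit, so T = false.
The clause (U) is unit, so U = true.
That conflicts with the unit clause (NOT U).
That branch fails; take Q = true instead.
The clause (S) is unit, so S = true.
The clause (NOT P) is unit, so P = false.
That conflicts with the unit clause (P).
Either choice for Q ends in contradiction.
So every satisfying assignment has R = False.

False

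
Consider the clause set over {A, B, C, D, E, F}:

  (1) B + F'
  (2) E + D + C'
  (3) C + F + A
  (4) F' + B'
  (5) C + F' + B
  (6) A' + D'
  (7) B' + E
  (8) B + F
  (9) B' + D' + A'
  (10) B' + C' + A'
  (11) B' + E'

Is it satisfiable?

Branch on B: set B = 1.
The clause (F') is unit, so F = 0.
The clause (E) is unit, so E = 1.
That conflicts with the unit clause (E').
So B must be the other value — set B = 0.
The clause (F') is unit, so F = 0.
That conflicts with the unit clause (F).
Either choice for B ends in contradiction.
No assignment satisfies every clause.

No, unsatisfiable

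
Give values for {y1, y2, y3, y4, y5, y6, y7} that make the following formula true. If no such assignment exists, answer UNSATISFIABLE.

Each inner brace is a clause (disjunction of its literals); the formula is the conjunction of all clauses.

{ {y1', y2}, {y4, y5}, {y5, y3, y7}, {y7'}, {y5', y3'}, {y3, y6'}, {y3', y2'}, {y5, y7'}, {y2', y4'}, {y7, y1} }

y1 ↦ 1; y2 ↦ 1; y3 ↦ 0; y4 ↦ 0; y5 ↦ 1; y6 ↦ 0; y7 ↦ 0

(y7') alone gives y7 = 0.
(y1) alone gives y1 = 1.
(y2) alone gives y2 = 1.
(y3') alone gives y3 = 0.
(y5) alone gives y5 = 1.
(y6') alone gives y6 = 0.
(y4') alone gives y4 = 0.
This assignment satisfies each clause.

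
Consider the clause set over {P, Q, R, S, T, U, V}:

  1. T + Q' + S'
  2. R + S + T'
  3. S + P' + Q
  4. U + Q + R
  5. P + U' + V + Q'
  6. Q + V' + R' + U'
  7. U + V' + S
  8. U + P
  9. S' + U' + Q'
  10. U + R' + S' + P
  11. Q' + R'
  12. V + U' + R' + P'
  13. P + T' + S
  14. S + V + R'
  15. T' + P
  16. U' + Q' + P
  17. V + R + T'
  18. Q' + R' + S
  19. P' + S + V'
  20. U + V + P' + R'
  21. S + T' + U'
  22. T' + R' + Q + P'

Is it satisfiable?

Branch on U: set U = 1.
Branch on S: set S = 1.
The clause (Q') is unit, so Q = 0.
Branch on V: set V = 0.
Branch on R: set R = 1.
The clause (P') is unit, so P = 0.
The clause (T') is unit, so T = 0.
Every clause now holds.
A satisfying assignment: P ↦ 0,  Q ↦ 0,  R ↦ 1,  S ↦ 1,  T ↦ 0,  U ↦ 1,  V ↦ 0.

Yes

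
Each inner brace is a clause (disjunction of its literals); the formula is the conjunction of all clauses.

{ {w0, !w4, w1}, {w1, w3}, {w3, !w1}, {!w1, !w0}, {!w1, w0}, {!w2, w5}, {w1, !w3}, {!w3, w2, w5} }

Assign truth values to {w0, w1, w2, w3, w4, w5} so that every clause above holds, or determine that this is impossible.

UNSATISFIABLE

Suppose w1 = true.
From the singleton clause (w3), w3 = true.
From the singleton clause (!w0), w0 = false.
That conflicts with the unit clause (w0).
Backtrack on w1: now try w1 = false.
From the singleton clause (w3), w3 = true.
That conflicts with the unit clause (!w3).
Either choice for w1 ends in contradiction.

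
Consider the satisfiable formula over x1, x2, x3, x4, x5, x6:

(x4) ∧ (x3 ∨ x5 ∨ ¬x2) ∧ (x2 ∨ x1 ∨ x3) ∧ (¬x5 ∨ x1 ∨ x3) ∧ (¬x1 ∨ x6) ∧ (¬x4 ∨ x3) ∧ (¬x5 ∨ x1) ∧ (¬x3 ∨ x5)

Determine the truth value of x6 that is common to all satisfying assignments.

True

Suppose x6 = False.
(x4) alone gives x4 = True.
(¬x1) alone gives x1 = False.
(x3) alone gives x3 = True.
(¬x5) alone gives x5 = False.
Now (x5) is unsatisfied and unit — conflict.
So every satisfying assignment has x6 = True.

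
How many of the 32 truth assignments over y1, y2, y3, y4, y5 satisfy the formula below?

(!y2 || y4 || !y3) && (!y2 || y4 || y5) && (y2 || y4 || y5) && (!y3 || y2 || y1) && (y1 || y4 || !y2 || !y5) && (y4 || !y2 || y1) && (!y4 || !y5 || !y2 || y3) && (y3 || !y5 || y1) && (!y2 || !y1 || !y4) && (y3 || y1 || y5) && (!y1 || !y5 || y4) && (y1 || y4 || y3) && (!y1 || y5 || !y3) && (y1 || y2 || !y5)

There are 2^5 = 32 truth assignments over (y1, y2, y3, y4, y5).
Split on y4. With y4 = true, the clauses containing y4 are satisfied and !y4 drops from the rest; 5 of the 2^4 = 16 assignments to the other variables satisfy what remains.
With y4 = false, by the same count on the reduced clause set, 0 assignments work.
Total: 5 + 0 = 5.

5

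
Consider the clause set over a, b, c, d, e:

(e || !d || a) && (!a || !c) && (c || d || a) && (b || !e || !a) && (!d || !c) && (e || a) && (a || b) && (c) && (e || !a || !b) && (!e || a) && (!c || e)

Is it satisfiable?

(c) alone gives c = true.
(!a) alone gives a = false.
(!d) alone gives d = false.
(e) alone gives e = true.
That conflicts with the unit clause (!e).
No assignment satisfies every clause.

No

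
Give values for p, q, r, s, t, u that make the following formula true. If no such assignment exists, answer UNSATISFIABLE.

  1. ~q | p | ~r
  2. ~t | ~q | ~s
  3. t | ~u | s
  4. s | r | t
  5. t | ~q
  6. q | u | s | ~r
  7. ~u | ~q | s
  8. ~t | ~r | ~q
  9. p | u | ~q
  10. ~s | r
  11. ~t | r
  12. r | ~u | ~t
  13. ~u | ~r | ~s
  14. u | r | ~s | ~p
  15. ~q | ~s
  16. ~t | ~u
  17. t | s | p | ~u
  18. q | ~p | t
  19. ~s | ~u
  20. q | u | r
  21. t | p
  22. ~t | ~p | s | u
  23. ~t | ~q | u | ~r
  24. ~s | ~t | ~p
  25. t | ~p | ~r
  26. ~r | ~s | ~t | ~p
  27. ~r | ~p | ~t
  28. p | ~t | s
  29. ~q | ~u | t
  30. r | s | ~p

Branch on t: set t = 1.
(r) alone gives r = 1.
(~q) alone gives q = 0.
(~u) alone gives u = 0.
(s) alone gives s = 1.
(~p) alone gives p = 0.
Every clause now holds.

p=0, q=0, r=1, s=1, t=1, u=0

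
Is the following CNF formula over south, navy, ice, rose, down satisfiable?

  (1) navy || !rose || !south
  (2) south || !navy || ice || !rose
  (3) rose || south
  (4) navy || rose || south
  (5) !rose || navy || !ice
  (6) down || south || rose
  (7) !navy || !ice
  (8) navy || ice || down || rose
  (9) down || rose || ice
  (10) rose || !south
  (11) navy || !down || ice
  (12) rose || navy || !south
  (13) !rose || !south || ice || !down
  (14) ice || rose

Yes, satisfiable

Try rose = true.
Try navy = true.
The clause (!ice) is unit, so ice = false.
The clause (south) is unit, so south = true.
The clause (!down) is unit, so down = false.
This assignment satisfies each clause.
A satisfying assignment: south=true; navy=true; ice=false; rose=true; down=false.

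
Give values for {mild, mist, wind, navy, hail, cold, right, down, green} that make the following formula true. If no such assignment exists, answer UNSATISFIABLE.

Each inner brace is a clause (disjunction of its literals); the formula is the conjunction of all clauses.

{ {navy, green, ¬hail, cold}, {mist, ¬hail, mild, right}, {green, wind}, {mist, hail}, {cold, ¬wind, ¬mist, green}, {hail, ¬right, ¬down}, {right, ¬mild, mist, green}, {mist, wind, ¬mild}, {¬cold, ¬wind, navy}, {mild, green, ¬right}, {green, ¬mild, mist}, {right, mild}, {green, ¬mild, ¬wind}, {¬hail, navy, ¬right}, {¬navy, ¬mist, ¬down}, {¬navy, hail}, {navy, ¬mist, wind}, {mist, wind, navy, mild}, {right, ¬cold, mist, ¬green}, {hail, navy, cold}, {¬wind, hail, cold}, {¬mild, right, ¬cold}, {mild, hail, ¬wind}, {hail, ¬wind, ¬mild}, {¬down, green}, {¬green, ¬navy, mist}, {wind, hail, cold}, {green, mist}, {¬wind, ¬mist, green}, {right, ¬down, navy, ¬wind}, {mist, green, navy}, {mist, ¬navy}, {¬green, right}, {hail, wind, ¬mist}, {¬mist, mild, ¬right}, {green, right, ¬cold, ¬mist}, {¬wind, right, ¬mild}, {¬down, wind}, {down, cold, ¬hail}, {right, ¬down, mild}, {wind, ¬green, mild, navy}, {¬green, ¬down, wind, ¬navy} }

mild: True,  mist: True,  wind: True,  navy: True,  hail: True,  cold: True,  right: True,  down: False,  green: True

Branch on green: set green = True.
From the singleton clause (right), right = True.
Branch on mist: set mist = True.
From the singleton clause (mild), mild = True.
Branch on hail: set hail = True.
From the singleton clause (navy), navy = True.
From the singleton clause (¬down), down = False.
From the singleton clause (cold), cold = True.
All clauses hold; wind can take either value.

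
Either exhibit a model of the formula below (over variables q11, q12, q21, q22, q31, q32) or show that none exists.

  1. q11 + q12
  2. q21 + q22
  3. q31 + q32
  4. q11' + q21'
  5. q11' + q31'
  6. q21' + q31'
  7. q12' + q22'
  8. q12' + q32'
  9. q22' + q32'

UNSATISFIABLE

Case q11 = 1:
Unit clause (q21') forces q21 = 0.
Unit clause (q22) forces q22 = 1.
Unit clause (q31') forces q31 = 0.
Unit clause (q32) forces q32 = 1.
Now (q32') is unsatisfied and unit — conflict.
Undo q11 and try q11 = 0.
Unit clause (q12) forces q12 = 1.
Unit clause (q22') forces q22 = 0.
Unit clause (q21) forces q21 = 1.
Unit clause (q31') forces q31 = 0.
Unit clause (q32) forces q32 = 1.
Now (q32') is unsatisfied and unit — conflict.
Either choice for q11 ends in contradiction.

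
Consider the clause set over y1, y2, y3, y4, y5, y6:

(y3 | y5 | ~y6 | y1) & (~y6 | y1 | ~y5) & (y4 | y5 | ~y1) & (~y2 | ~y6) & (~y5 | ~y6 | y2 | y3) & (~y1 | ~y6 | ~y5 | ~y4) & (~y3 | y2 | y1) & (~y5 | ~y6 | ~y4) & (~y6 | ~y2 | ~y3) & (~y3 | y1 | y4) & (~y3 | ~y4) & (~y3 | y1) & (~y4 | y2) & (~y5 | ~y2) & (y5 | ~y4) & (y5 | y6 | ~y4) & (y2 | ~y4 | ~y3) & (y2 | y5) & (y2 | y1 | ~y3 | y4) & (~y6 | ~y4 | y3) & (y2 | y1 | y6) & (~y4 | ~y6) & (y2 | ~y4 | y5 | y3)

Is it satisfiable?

Try y2 = 0.
Unit clause (~y4) forces y4 = 0.
Unit clause (y5) forces y5 = 1.
Try y6 = 1.
Unit clause (y1) forces y1 = 1.
Unit clause (y3) forces y3 = 1.
All clauses are satisfied.
A satisfying assignment: y1=1, y2=0, y3=1, y4=0, y5=1, y6=1.

Yes, satisfiable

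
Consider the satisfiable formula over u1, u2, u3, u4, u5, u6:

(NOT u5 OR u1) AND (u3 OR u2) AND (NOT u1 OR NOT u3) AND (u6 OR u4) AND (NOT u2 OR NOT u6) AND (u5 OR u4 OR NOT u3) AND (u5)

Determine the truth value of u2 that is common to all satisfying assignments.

Suppose u2 = false.
From the singleton clause (u3), u3 = true.
From the singleton clause (NOT u1), u1 = false.
From the singleton clause (NOT u5), u5 = false.
But (u5) is also a unit clause — contradiction.
So every satisfying assignment has u2 = True.

True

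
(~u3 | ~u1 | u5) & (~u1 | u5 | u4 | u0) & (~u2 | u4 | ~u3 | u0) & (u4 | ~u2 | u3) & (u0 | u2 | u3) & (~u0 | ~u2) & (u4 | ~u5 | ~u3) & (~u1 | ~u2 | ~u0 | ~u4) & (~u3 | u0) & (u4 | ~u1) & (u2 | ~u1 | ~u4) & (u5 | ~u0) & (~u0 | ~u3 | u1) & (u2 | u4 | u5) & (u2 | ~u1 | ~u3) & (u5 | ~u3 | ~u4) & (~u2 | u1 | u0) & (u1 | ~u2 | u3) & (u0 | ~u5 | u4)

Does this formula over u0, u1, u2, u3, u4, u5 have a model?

Satisfiable

Branch on u0: set u0 = 0.
(~u3) alone gives u3 = 0.
(u2) alone gives u2 = 1.
(u4) alone gives u4 = 1.
(u1) alone gives u1 = 1.
Every clause is now satisfied; u5 is unconstrained.
A satisfying assignment: u0: 0; u1: 1; u2: 1; u3: 0; u4: 1; u5: 0.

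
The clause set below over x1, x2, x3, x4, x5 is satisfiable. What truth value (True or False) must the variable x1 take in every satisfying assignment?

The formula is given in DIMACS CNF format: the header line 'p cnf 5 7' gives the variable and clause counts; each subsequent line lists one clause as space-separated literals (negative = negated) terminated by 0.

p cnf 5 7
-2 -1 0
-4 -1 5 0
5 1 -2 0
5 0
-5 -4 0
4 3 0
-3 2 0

Suppose x1 = True.
(¬x2) alone gives x2 = False.
(x5) alone gives x5 = True.
(¬x4) alone gives x4 = False.
(x3) alone gives x3 = True.
But (¬x3) is also a unit clause — contradiction.
So every satisfying assignment has x1 = False.

False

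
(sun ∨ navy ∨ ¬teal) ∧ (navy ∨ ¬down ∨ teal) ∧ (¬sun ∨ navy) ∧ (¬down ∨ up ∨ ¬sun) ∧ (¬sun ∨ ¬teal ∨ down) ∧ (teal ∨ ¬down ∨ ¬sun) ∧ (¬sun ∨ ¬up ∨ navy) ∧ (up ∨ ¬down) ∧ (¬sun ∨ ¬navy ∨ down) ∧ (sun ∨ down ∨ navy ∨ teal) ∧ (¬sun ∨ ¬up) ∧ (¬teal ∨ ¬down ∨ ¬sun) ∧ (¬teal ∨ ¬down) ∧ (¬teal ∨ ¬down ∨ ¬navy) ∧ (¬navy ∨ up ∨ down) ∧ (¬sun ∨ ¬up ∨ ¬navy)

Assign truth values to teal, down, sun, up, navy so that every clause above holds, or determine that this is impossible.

teal=True,  down=False,  sun=False,  up=True,  navy=True

Branch on sun: set sun = False.
Branch on navy: set navy = True.
Branch on up: set up = True.
Branch on teal: set teal = True.
(¬down) alone gives down = False.
This assignment satisfies each clause.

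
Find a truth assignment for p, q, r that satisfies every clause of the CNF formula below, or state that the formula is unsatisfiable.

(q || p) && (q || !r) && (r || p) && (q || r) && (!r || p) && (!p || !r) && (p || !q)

Branch on q: set q = true.
The clause (p) is unit, so p = true.
The clause (!r) is unit, so r = false.
Every clause now holds.

p=true, q=true, r=false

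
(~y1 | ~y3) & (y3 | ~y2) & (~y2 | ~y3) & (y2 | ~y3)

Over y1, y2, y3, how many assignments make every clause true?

There are 2^3 = 8 truth assignments over (y1, y2, y3).
Check each against the 4 clauses (columns in the order y1, y2, y3):
  F F F  ✓ satisfies all
  F F T  ✗ fails (y2 | ~y3)
  F T F  ✗ fails (y3 | ~y2)
  F T T  ✗ fails (~y2 | ~y3)
  T F F  ✓ satisfies all
  T F T  ✗ fails (~y1 | ~y3)
  T T F  ✗ fails (y3 | ~y2)
  T T T  ✗ fails (~y1 | ~y3)
2 of the 8 rows are models.

2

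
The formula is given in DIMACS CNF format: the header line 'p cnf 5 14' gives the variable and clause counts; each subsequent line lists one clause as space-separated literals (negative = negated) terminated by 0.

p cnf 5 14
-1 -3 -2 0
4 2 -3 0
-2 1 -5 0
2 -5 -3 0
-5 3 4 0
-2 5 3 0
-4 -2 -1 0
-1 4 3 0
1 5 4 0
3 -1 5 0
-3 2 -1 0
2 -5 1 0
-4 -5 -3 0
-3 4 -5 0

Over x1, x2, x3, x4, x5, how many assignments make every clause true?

4

There are 2^5 = 32 truth assignments over (x1, x2, x3, x4, x5).
Split on x3. With x3 = True, the clauses containing x3 are satisfied and ¬x3 drops from the rest; 2 of the 2^4 = 16 assignments to the other variables satisfy what remains.
With x3 = False, by the same count on the reduced clause set, 2 assignments work.
(One model: x1=F, x2=F, x3=F, x4=T, x5=F.)
Total: 2 + 2 = 4.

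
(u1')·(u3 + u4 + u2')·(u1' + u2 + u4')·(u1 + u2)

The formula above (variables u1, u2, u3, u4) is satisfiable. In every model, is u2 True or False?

True

Suppose u2 = 0.
From the singleton clause (u1'), u1 = 0.
That conflicts with the unit clause (u1).
So every satisfying assignment has u2 = True.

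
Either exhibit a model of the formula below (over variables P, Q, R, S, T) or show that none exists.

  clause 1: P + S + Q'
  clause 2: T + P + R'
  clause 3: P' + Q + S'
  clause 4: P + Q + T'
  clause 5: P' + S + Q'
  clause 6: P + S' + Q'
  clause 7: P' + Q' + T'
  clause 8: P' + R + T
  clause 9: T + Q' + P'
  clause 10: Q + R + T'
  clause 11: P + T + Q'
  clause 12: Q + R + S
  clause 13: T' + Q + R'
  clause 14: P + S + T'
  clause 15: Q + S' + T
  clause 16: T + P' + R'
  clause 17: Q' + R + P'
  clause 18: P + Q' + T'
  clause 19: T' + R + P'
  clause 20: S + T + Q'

Try P = 1.
Try Q = 1.
The clause (S) is unit, so S = 1.
The clause (T') is unit, so T = 0.
That conflicts with the unit clause (T).
Backtrack on Q: now try Q = 0.
The clause (S') is unit, so S = 0.
The clause (R) is unit, so R = 1.
The clause (T') is unit, so T = 0.
That conflicts with the unit clause (T).
Both values of Q lead to a conflict.
Backtrack on P: now try P = 0.
Try S = 1.
The clause (Q') is unit, so Q = 0.
The clause (T') is unit, so T = 0.
That conflicts with the unit clause (T).
Backtrack on S: now try S = 0.
The clause (Q') is unit, so Q = 0.
The clause (T') is unit, so T = 0.
The clause (R') is unit, so R = 0.
That conflicts with the unit clause (R).
Both values of S lead to a conflict.
Both values of P lead to a conflict.

UNSATISFIABLE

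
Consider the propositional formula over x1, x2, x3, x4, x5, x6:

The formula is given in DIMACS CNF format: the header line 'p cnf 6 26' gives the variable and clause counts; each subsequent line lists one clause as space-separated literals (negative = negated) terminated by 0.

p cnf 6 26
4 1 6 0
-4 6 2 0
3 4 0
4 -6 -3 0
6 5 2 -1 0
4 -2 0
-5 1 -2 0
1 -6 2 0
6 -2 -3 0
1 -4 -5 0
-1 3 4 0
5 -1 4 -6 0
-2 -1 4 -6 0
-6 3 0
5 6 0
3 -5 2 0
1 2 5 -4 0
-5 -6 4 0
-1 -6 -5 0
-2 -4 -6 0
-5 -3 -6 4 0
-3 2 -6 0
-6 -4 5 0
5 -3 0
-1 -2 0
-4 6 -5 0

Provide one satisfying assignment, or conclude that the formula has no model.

Branch on x3: set x3 = True.
The clause (x5) is unit, so x5 = True.
Branch on x4: set x4 = False.
The clause (¬x6) is unit, so x6 = False.
The clause (x1) is unit, so x1 = True.
The clause (¬x2) is unit, so x2 = False.
Every clause now holds.

x1=True; x2=False; x3=True; x4=False; x5=True; x6=False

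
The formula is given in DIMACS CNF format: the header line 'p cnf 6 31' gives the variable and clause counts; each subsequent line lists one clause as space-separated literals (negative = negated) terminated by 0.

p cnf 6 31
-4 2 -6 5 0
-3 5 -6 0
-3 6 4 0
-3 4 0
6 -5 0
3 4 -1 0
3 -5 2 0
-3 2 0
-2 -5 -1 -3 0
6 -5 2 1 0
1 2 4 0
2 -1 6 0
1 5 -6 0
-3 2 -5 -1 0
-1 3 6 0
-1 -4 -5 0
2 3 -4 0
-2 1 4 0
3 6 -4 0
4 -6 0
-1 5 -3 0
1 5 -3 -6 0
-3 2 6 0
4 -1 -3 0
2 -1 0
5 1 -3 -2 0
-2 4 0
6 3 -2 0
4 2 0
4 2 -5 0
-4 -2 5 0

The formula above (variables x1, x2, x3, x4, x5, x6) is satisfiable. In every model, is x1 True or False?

False

Suppose x1 = True.
Unit clause (x2) forces x2 = True.
Unit clause (x4) forces x4 = True.
Unit clause (¬x5) forces x5 = False.
That conflicts with the unit clause (x5).
So every satisfying assignment has x1 = False.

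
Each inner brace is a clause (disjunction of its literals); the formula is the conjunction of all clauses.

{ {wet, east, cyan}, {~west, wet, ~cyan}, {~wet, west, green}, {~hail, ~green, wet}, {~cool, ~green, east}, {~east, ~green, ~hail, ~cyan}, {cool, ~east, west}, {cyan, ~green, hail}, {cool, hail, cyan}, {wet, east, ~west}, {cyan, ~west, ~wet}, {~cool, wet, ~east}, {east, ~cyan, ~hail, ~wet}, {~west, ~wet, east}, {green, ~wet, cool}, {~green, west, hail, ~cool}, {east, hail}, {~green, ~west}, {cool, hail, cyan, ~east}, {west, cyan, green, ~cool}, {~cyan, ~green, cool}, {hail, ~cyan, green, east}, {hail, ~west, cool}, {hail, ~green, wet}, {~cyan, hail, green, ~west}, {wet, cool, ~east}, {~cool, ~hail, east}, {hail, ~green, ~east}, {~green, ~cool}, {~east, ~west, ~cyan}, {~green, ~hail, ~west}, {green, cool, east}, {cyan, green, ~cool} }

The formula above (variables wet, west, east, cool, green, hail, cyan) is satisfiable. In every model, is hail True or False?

True

Suppose hail = 0.
Unit clause (east) forces east = 1.
Unit clause (~green) forces green = 0.
Case wet = 0:
Unit clause (~cool) forces cool = 0.
That conflicts with the unit clause (cool).
That branch fails; take wet = 1 instead.
Unit clause (west) forces west = 1.
Unit clause (cyan) forces cyan = 1.
That conflicts with the unit clause (~cyan).
Both values of wet lead to a conflict.
So every satisfying assignment has hail = True.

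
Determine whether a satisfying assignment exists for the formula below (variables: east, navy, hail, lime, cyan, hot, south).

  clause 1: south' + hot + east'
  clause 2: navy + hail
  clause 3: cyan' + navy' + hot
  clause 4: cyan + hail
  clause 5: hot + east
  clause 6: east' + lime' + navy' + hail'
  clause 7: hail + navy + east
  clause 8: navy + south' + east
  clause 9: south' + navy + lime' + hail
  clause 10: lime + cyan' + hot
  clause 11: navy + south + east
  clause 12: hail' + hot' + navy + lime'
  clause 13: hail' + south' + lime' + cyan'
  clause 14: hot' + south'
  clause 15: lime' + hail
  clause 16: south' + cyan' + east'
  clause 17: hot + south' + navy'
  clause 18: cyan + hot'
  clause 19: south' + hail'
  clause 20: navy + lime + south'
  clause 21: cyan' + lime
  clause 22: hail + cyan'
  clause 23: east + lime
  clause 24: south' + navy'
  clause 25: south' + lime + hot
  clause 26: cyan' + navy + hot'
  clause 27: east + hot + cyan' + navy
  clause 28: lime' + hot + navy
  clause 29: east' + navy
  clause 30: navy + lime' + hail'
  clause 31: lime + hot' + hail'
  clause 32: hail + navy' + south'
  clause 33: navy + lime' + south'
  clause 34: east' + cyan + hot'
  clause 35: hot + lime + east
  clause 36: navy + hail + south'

Case navy = 1:
The clause (south') is unit, so south = 0.
Case cyan = 0:
The clause (hail) is unit, so hail = 1.
The clause (hot') is unit, so hot = 0.
The clause (east) is unit, so east = 1.
The clause (lime') is unit, so lime = 0.
This assignment satisfies each clause.
A satisfying assignment: east=1, navy=1, hail=1, lime=0, cyan=0, hot=0, south=0.

Yes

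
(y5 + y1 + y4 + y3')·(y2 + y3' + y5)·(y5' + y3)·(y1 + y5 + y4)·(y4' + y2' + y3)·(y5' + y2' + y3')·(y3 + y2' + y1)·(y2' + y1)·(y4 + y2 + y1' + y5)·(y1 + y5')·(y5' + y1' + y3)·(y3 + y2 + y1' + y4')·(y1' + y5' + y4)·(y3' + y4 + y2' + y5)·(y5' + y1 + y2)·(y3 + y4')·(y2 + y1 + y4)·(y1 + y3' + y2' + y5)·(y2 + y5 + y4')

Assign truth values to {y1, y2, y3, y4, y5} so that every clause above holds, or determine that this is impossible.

y1 ↦ 1, y2 ↦ 0, y3 ↦ 1, y4 ↦ 1, y5 ↦ 1

Suppose y5 = 1.
The clause (y3) is unit, so y3 = 1.
The clause (y2') is unit, so y2 = 0.
The clause (y1) is unit, so y1 = 1.
The clause (y4) is unit, so y4 = 1.
All clauses are satisfied.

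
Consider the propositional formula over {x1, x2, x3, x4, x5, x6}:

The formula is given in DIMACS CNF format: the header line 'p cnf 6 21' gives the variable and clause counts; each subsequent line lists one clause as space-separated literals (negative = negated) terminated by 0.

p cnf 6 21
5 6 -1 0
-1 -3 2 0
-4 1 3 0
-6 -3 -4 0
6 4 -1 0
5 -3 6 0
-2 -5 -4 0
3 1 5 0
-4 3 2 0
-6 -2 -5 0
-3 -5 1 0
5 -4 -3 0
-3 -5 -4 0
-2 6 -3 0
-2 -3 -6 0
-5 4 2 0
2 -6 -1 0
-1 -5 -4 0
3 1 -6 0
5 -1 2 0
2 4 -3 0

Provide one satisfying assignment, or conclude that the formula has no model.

Case x5 = False:
Case x6 = True:
Case x3 = False:
(x1) alone gives x1 = True.
(x2) alone gives x2 = True.
No clause remains; x4 is free.

x1=True,  x2=True,  x3=False,  x4=True,  x5=False,  x6=True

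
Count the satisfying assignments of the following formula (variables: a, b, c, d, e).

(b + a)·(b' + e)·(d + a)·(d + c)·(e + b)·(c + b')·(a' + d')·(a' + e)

There are 2^5 = 32 truth assignments over (a, b, c, d, e).
Split on e. With e = 1, the clauses containing e are satisfied and e' drops from the rest; 3 of the 2^4 = 16 assignments to the other variables satisfy what remains.
With e = 0, by the same count on the reduced clause set, 0 assignments work.
Total: 3 + 0 = 3.

3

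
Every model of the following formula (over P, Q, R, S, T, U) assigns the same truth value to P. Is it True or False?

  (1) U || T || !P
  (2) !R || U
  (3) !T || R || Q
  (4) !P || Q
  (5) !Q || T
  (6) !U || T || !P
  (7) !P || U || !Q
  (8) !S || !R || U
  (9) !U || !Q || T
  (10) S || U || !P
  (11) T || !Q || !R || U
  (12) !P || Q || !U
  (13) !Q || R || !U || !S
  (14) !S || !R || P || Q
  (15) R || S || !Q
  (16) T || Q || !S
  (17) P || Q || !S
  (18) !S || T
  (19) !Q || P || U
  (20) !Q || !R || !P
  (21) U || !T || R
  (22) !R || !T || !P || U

False

Suppose P = true.
From the singleton clause (Q), Q = true.
From the singleton clause (T), T = true.
From the singleton clause (U), U = true.
From the singleton clause (!R), R = false.
From the singleton clause (!S), S = false.
But (S) is also a unit clause — contradiction.
So every satisfying assignment has P = False.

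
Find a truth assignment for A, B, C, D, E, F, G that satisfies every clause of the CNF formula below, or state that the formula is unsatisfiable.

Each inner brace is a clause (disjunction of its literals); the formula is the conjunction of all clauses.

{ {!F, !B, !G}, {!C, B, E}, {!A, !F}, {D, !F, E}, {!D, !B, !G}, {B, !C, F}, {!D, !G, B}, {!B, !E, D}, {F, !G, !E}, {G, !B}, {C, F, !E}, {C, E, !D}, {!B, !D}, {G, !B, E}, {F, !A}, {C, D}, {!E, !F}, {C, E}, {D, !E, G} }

A: false,  B: true,  C: true,  D: false,  E: false,  F: false,  G: true

Case A = false:
Case G = true:
Case F = false:
(!E) alone gives E = false.
(C) alone gives C = true.
(B) alone gives B = true.
(!D) alone gives D = false.
Every clause now holds.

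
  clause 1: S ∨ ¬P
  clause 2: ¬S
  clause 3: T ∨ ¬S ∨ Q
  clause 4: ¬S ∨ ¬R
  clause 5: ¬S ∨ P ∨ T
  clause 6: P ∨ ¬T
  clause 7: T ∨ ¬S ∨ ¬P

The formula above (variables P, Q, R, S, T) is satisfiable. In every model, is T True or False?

Suppose T = True.
The clause (¬S) is unit, so S = False.
The clause (¬P) is unit, so P = False.
But (P) is also a unit clause — contradiction.
So every satisfying assignment has T = False.

False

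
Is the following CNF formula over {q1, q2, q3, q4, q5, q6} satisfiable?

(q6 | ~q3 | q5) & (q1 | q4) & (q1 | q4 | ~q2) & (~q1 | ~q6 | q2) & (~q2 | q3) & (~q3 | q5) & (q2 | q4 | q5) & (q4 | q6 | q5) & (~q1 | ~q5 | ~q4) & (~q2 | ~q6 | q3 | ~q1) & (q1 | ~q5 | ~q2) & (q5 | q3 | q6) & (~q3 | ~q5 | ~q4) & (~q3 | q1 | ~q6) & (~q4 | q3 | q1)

Yes

Suppose q1 = 1.
Suppose q6 = 0.
Suppose q3 = 1.
From the singleton clause (q5), q5 = 1.
From the singleton clause (~q4), q4 = 0.
Every clause is now satisfied; q2 is unconstrained.
A satisfying assignment: q1 ↦ 1, q2 ↦ 0, q3 ↦ 1, q4 ↦ 0, q5 ↦ 1, q6 ↦ 0.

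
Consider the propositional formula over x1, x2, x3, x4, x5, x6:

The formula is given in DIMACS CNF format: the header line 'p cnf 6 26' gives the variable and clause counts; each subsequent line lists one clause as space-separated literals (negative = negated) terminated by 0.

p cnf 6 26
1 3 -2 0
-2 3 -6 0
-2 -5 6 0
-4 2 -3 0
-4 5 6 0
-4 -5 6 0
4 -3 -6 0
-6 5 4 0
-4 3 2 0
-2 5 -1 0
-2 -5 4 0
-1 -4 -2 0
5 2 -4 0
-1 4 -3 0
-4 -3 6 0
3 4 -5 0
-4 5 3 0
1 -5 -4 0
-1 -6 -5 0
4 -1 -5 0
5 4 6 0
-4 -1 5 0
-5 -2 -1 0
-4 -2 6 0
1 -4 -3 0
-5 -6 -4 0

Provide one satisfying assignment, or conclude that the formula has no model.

Case x1 = False:
Case x3 = True:
Unit clause (¬x4) forces x4 = False.
Unit clause (¬x6) forces x6 = False.
Unit clause (x5) forces x5 = True.
Unit clause (¬x2) forces x2 = False.
This assignment satisfies each clause.

x1=False, x2=False, x3=True, x4=False, x5=True, x6=False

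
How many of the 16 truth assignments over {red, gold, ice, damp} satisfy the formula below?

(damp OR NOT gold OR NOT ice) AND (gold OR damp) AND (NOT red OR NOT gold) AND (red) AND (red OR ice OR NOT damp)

2

There are 2^4 = 16 truth assignments over (red, gold, ice, damp).
Check each against the 5 clauses (columns in the order red, gold, ice, damp):
  F F F F  ✗ fails (gold OR damp)
  F F F T  ✗ fails (red)
  F F T F  ✗ fails (gold OR damp)
  F F T T  ✗ fails (red)
  F T F F  ✗ fails (red)
  F T F T  ✗ fails (red)
  F T T F  ✗ fails (damp OR NOT gold OR NOT ice)
  F T T T  ✗ fails (red)
  T F F F  ✗ fails (gold OR damp)
  T F F T  ✓ satisfies all
  T F T F  ✗ fails (gold OR damp)
  T F T T  ✓ satisfies all
  T T F F  ✗ fails (NOT red OR NOT gold)
  T T F T  ✗ fails (NOT red OR NOT gold)
  T T T F  ✗ fails (damp OR NOT gold OR NOT ice)
  T T T T  ✗ fails (NOT red OR NOT gold)
2 of the 16 rows are models.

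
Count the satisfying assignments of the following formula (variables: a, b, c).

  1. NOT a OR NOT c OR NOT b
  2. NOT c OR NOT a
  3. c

There are 2^3 = 8 truth assignments over (a, b, c).
Check each against the 3 clauses (columns in the order a, b, c):
  F F F  ✗ fails (c)
  F F T  ✓ satisfies all
  F T F  ✗ fails (c)
  F T T  ✓ satisfies all
  T F F  ✗ fails (c)
  T F T  ✗ fails (NOT c OR NOT a)
  T T F  ✗ fails (c)
  T T T  ✗ fails (NOT a OR NOT c OR NOT b)
2 of the 8 rows are models.

2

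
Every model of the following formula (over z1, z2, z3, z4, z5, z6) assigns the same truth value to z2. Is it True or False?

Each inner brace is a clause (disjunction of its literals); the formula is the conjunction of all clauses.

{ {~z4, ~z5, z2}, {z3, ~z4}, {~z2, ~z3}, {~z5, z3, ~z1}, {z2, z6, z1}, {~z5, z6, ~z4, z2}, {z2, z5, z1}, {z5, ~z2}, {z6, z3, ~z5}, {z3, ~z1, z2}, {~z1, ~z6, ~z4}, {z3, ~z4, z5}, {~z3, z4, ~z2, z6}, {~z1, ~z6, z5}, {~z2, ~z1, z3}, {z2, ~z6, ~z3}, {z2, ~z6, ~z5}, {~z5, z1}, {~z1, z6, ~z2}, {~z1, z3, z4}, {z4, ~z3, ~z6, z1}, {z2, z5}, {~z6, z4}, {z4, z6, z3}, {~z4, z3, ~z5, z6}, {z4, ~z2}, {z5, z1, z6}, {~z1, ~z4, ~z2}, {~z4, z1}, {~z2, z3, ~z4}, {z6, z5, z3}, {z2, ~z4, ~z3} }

Suppose z2 = 1.
From the singleton clause (~z3), z3 = 0.
From the singleton clause (~z4), z4 = 0.
That conflicts with the unit clause (z4).
So every satisfying assignment has z2 = False.

False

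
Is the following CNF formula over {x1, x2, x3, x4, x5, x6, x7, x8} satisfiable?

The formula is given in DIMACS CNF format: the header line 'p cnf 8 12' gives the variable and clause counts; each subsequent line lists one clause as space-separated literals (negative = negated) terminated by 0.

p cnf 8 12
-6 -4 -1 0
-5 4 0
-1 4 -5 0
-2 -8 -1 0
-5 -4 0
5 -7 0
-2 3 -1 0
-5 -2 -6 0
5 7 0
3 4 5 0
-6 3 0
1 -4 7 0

Suppose x5 = False.
Unit clause (¬x7) forces x7 = False.
But (x7) is also a unit clause — contradiction.
So x5 must be the other value — set x5 = True.
Unit clause (x4) forces x4 = True.
But (¬x4) is also a unit clause — contradiction.
Either choice for x5 ends in contradiction.
No assignment satisfies every clause.

No, unsatisfiable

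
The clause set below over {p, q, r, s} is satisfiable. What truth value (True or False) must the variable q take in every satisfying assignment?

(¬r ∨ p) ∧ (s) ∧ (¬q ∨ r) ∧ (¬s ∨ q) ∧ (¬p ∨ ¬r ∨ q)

Suppose q = False.
(s) alone gives s = True.
That conflicts with the unit clause (¬s).
So every satisfying assignment has q = True.

True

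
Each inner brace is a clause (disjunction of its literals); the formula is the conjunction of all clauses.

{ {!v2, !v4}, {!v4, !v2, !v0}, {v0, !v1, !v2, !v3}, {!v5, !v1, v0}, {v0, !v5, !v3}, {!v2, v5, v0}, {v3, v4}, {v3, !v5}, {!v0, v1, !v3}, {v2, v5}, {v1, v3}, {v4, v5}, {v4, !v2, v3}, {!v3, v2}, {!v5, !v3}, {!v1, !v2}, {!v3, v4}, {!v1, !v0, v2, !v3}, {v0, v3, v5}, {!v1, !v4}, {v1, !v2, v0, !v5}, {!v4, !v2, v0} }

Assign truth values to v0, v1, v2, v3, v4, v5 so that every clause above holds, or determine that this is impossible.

Branch on v2: set v2 = false.
Unit clause (v5) forces v5 = true.
Unit clause (v3) forces v3 = true.
But (!v3) is also a unit clause — contradiction.
So v2 must be the other value — set v2 = true.
Unit clause (!v4) forces v4 = false.
Unit clause (v3) forces v3 = true.
But (!v3) is also a unit clause — contradiction.
Both values of v2 lead to a conflict.

UNSATISFIABLE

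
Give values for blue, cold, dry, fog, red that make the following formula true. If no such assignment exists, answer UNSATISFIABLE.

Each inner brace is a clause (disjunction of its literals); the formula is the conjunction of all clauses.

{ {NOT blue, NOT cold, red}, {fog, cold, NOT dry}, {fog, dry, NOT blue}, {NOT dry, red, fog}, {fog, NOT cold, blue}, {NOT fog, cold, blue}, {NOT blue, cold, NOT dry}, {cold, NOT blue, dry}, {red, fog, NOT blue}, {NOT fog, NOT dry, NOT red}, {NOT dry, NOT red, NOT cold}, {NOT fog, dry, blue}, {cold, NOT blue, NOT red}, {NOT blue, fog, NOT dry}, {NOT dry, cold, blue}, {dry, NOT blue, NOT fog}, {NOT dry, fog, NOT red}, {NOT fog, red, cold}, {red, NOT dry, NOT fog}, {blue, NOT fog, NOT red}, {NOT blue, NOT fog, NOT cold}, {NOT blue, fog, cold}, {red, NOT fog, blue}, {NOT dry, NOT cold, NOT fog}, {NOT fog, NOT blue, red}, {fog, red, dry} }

Branch on blue: set blue = false.
Branch on fog: set fog = false.
Unit clause (NOT cold) forces cold = false.
Unit clause (NOT dry) forces dry = false.
Unit clause (red) forces red = true.
This assignment satisfies each clause.

blue: false,  cold: false,  dry: false,  fog: false,  red: true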